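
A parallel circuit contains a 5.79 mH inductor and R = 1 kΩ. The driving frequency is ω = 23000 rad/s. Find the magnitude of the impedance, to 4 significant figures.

X_L = ωL = 133.2 Ω
Parallel: admittances add. Y = 1/R + 1/(jωL)
Y = (0.001000 − j0.007509) S
|Y| = 0.007575 S → |Z| = 1/|Y| = 132.0 Ω, ∠Z = −∠Y = 82.41°

132.0 Ω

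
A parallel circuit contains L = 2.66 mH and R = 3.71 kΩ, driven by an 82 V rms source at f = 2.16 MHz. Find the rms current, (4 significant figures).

22.22 mA

ω = 2πf = 1.357e+07 rad/s
X_L = ωL = 36100 Ω
Parallel: admittances add. Y = 1/R + 1/(jωL)
Y = (0.0002695 − j2.77e-05) S
|Y| = 0.0002710 S → |Z| = 1/|Y| = 3691 Ω, ∠Z = −∠Y = 5.868°
I = V/|Z| = 82/3691 = 22.22 mA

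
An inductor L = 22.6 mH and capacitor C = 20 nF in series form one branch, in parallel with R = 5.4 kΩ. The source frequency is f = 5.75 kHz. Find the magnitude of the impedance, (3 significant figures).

ω = 2πf = 36130 rad/s
X_L = ωL = 816 Ω
X_C = 1/(ωC) = 1380 Ω
Branch 1: Z₁ = R = 5400 Ω
Branch 2 (series LC): Z₂ = j(X_L − X_C) = −j567 Ω
Parallel: Z = Z₁Z₂/(Z₁+Z₂), |Z| = 564 Ω, ∠Z = -84.0°

564 Ω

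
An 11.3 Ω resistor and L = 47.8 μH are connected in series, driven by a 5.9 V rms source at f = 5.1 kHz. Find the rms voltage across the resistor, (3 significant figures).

5.85 V

ω = 2πf = 32040 rad/s
X_L = ωL = 1.53 Ω
Z = 11.3 + j1.53 Ω
|Z| = √(11.3² + 1.53²) = 11.4 Ω
I = V/|Z| = 517 mA
V_R = I·|Z_R| = 0.517 × 11.3 = 5.85 V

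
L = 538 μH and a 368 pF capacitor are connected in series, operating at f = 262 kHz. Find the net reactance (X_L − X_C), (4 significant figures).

-765.1 Ω

ω = 2πf = 1.646e+06 rad/s
X_L = ωL = 885.7 Ω
X_C = 1/(ωC) = 1651 Ω
X = 885.7 − 1651 = -765.1 Ω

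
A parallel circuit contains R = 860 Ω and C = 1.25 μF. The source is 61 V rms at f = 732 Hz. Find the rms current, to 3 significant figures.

ω = 2πf = 4599 rad/s
X_C = 1/(ωC) = 174 Ω
Parallel: admittances add. Y = 1/R + jωC
Y = (0.00116 + j0.00575) S
|Y| = 0.00587 S → |Z| = 1/|Y| = 170 Ω, ∠Z = −∠Y = -78.6°
I = V/|Z| = 61/170 = 358 mA

358 mA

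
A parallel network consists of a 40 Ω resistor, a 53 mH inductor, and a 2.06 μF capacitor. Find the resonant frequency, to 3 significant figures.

ω₀ = 1/√(LC) = 1/√(0.053 × 2.06e-06) = 3026 rad/s
f₀ = ω₀/(2π) = 482 Hz

482 Hz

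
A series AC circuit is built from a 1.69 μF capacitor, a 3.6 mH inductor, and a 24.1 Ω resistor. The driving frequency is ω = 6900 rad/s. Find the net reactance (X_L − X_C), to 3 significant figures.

-60.9 Ω

X_L = ωL = 24.8 Ω
X_C = 1/(ωC) = 85.8 Ω
X = 24.8 − 85.8 = -60.9 Ω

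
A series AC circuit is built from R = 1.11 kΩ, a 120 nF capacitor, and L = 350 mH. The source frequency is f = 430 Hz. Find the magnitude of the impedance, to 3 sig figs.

ω = 2πf = 2702 rad/s
X_L = ωL = 946 Ω
X_C = 1/(ωC) = 3080 Ω
Net reactance X = X_L − X_C = -2140 Ω
Z = 1110 − j2140 Ω
|Z| = √(1110² + 2140²) = 2410 Ω

2410 Ω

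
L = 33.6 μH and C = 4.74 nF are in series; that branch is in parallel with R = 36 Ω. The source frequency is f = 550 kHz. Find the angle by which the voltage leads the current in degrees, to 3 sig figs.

33.2°

ω = 2πf = 3.456e+06 rad/s
X_L = ωL = 116 Ω
X_C = 1/(ωC) = 61.0 Ω
Branch 1: Z₁ = R = 36.0 Ω
Branch 2 (series LC): Z₂ = j(X_L − X_C) = j55.1 Ω
Parallel: Z = Z₁Z₂/(Z₁+Z₂), |Z| = 30.1 Ω, ∠Z = 33.2°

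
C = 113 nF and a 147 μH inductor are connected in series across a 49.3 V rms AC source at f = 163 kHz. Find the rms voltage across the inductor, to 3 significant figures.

52.3 V

ω = 2πf = 1.024e+06 rad/s
X_L = ωL = 151 Ω
X_C = 1/(ωC) = 8.64 Ω
Net reactance X = X_L − X_C = 142 Ω
Z = j142 Ω
|Z| = √(0² + 142²) = 142 Ω
I = V/|Z| = 347 mA
V_L = I·|Z_L| = 0.347 × 151 = 52.3 V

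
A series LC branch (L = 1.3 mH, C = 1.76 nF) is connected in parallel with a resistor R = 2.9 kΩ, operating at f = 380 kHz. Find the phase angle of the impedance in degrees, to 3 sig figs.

45.3°

ω = 2πf = 2.388e+06 rad/s
X_L = ωL = 3100 Ω
X_C = 1/(ωC) = 238 Ω
Branch 1: Z₁ = R = 2900 Ω
Branch 2 (series LC): Z₂ = j(X_L − X_C) = j2870 Ω
Parallel: Z = Z₁Z₂/(Z₁+Z₂), |Z| = 2040 Ω, ∠Z = 45.3°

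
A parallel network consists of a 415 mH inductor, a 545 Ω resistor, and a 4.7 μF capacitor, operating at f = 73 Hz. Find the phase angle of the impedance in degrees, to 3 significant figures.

59.4°

ω = 2πf = 458.7 rad/s
X_L = ωL = 190 Ω
X_C = 1/(ωC) = 464 Ω
Parallel: admittances add. Y = 1/R + 1/(jωL) + jωC
Y = (0.00183 − j0.00310) S
|Y| = 0.00360 S → |Z| = 1/|Y| = 278 Ω, ∠Z = −∠Y = 59.4°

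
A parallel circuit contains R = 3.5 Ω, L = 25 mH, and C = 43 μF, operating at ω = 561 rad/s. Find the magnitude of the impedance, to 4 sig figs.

3.453 Ω

X_L = ωL = 14.03 Ω
X_C = 1/(ωC) = 41.45 Ω
Parallel: admittances add. Y = 1/R + 1/(jωL) + jωC
Y = (0.2857 − j0.04718) S
|Y| = 0.2896 S → |Z| = 1/|Y| = 3.453 Ω, ∠Z = −∠Y = 9.376°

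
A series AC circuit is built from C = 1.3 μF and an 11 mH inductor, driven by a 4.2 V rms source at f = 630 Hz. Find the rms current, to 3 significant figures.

27.9 mA

ω = 2πf = 3958 rad/s
X_L = ωL = 43.5 Ω
X_C = 1/(ωC) = 194 Ω
Net reactance X = X_L − X_C = -151 Ω
Z = − j151 Ω
|Z| = √(0² + 151²) = 151 Ω
I = V/|Z| = 4.2/151 = 27.9 mA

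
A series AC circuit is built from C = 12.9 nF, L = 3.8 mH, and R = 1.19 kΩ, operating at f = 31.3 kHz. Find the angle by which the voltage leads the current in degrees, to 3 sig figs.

16.5°

ω = 2πf = 196700 rad/s
X_L = ωL = 747 Ω
X_C = 1/(ωC) = 394 Ω
Net reactance X = X_L − X_C = 353 Ω
Z = 1190 + j353 Ω
|Z| = √(1190² + 353²) = 1240 Ω
∠Z = arctan(353/1190) = 16.5°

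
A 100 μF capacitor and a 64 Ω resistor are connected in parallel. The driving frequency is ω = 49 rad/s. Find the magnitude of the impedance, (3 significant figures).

61.1 Ω

X_C = 1/(ωC) = 204 Ω
Parallel: admittances add. Y = 1/R + jωC
Y = (0.0156 + j0.00490) S
|Y| = 0.0164 S → |Z| = 1/|Y| = 61.1 Ω, ∠Z = −∠Y = -17.4°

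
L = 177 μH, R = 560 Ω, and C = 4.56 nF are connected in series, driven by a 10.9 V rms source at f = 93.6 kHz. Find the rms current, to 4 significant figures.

17.55 mA

ω = 2πf = 588100 rad/s
X_L = ωL = 104.1 Ω
X_C = 1/(ωC) = 372.9 Ω
Net reactance X = X_L − X_C = -268.8 Ω
Z = 560.0 − j268.8 Ω
|Z| = √(560.0² + 268.8²) = 621.2 Ω
I = V/|Z| = 10.9/621.2 = 17.55 mA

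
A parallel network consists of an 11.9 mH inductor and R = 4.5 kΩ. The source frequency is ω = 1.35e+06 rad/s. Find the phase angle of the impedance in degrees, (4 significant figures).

15.65°

X_L = ωL = 16070 Ω
Parallel: admittances add. Y = 1/R + 1/(jωL)
Y = (0.0002222 − j6.225e-05) S
|Y| = 0.0002308 S → |Z| = 1/|Y| = 4333 Ω, ∠Z = −∠Y = 15.65°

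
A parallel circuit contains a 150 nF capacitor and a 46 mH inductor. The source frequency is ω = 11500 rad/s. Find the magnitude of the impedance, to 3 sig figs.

X_L = ωL = 529 Ω
X_C = 1/(ωC) = 580 Ω
Parallel: admittances add. Y = 1/(jωL) + jωC
Y = (0 − j0.000165) S
|Y| = 0.000165 S → |Z| = 1/|Y| = 6050 Ω, ∠Z = −∠Y = 90.0°

6050 Ω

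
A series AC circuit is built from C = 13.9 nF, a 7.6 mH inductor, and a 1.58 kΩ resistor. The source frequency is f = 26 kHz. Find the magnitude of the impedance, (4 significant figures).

ω = 2πf = 163400 rad/s
X_L = ωL = 1242 Ω
X_C = 1/(ωC) = 440.4 Ω
Net reactance X = X_L − X_C = 801.2 Ω
Z = 1580 + j801.2 Ω
|Z| = √(1580² + 801.2²) = 1772 Ω

1772 Ω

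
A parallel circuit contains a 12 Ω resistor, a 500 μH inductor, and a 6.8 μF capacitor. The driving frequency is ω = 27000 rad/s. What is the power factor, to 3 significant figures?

0.606

X_L = ωL = 13.5 Ω
X_C = 1/(ωC) = 5.45 Ω
Parallel: admittances add. Y = 1/R + 1/(jωL) + jωC
Y = (0.0833 + j0.110) S
|Y| = 0.138 S → |Z| = 1/|Y| = 7.27 Ω, ∠Z = −∠Y = -52.7°
cos φ = cos(-52.7°) = 0.606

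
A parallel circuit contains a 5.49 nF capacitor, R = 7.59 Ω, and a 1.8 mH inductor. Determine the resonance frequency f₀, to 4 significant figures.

ω₀ = 1/√(LC) = 1/√(0.0018 × 5.49e-09) = 318100 rad/s
f₀ = ω₀/(2π) = 50.63 kHz

50.63 kHz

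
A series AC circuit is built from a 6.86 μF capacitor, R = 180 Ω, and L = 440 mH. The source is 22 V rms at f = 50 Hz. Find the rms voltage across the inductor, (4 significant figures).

8.171 V

ω = 2πf = 314.2 rad/s
X_L = ωL = 138.2 Ω
X_C = 1/(ωC) = 464.0 Ω
Net reactance X = X_L − X_C = -325.8 Ω
Z = 180.0 − j325.8 Ω
|Z| = √(180.0² + 325.8²) = 372.2 Ω
I = V/|Z| = 59.11 mA
V_L = I·|Z_L| = 0.05911 × 138.2 = 8.171 V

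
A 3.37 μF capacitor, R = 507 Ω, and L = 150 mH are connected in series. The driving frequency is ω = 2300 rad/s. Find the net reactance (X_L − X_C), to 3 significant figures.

X_L = ωL = 345 Ω
X_C = 1/(ωC) = 129 Ω
X = 345 − 129 = 216 Ω

216 Ω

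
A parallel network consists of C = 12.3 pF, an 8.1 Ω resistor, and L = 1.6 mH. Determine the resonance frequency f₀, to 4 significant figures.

1.135 MHz

ω₀ = 1/√(LC) = 1/√(0.0016 × 1.23e-11) = 7.128e+06 rad/s
f₀ = ω₀/(2π) = 1.135 MHz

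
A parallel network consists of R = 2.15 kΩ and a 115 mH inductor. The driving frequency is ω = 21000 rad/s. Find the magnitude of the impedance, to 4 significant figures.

X_L = ωL = 2415 Ω
Parallel: admittances add. Y = 1/R + 1/(jωL)
Y = (0.0004651 − j0.0004141) S
|Y| = 0.0006227 S → |Z| = 1/|Y| = 1606 Ω, ∠Z = −∠Y = 41.68°

1606 Ω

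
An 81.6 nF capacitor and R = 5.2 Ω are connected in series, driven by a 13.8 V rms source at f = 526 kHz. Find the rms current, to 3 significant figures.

ω = 2πf = 3.305e+06 rad/s
X_C = 1/(ωC) = 3.71 Ω
Z = 5.20 − j3.71 Ω
|Z| = √(5.20² + 3.71²) = 6.39 Ω
I = V/|Z| = 13.8/6.39 = 2.16 A

2.16 A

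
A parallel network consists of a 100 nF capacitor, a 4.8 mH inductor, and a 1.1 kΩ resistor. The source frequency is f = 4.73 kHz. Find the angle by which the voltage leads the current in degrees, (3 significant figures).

77.3°

ω = 2πf = 29720 rad/s
X_L = ωL = 143 Ω
X_C = 1/(ωC) = 336 Ω
Parallel: admittances add. Y = 1/R + 1/(jωL) + jωC
Y = (0.000909 − j0.00404) S
|Y| = 0.00414 S → |Z| = 1/|Y| = 242 Ω, ∠Z = −∠Y = 77.3°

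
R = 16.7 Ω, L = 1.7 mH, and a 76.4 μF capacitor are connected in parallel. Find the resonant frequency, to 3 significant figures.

442 Hz

ω₀ = 1/√(LC) = 1/√(0.0017 × 7.64e-05) = 2775 rad/s
f₀ = ω₀/(2π) = 442 Hz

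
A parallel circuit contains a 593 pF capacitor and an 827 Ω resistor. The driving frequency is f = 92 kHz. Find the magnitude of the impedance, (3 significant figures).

ω = 2πf = 578100 rad/s
X_C = 1/(ωC) = 2920 Ω
Parallel: admittances add. Y = 1/R + jωC
Y = (0.00121 + j0.000343) S
|Y| = 0.00126 S → |Z| = 1/|Y| = 796 Ω, ∠Z = −∠Y = -15.8°

796 Ω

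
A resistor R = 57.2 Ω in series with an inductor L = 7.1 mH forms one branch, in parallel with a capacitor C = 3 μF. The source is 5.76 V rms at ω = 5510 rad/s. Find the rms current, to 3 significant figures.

X_L = ωL = 39.1 Ω
X_C = 1/(ωC) = 60.5 Ω
Branch 1 (R+jX_L): Z₁ = 57.2 + j39.1 Ω, |Z₁| = 69.3 Ω
Branch 2 (−jX_C): Z₂ = −j60.5 Ω
Parallel: Z = Z₁Z₂/(Z₁+Z₂), |Z| = 68.7 Ω, ∠Z = -35.1°
I = V/|Z| = 5.76/68.7 = 83.9 mA

83.9 mA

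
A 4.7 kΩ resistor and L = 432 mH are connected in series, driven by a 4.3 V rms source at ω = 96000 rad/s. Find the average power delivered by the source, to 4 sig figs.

49.89 μW

X_L = ωL = 41470 Ω
Z = 4700 + j41470 Ω
|Z| = √(4700² + 41470²) = 41740 Ω
∠Z = arctan(41470/4700) = 83.53°
I = V/|Z| = 103.0 μA
P = VI cos φ = 4.3 × 0.0001030 × cos(83.53°) = 49.89 μW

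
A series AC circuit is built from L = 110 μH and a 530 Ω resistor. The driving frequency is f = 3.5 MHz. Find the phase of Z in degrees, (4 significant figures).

77.64°

ω = 2πf = 2.199e+07 rad/s
X_L = ωL = 2419 Ω
Z = 530.0 + j2419 Ω
|Z| = √(530.0² + 2419²) = 2476 Ω
∠Z = arctan(2419/530.0) = 77.64°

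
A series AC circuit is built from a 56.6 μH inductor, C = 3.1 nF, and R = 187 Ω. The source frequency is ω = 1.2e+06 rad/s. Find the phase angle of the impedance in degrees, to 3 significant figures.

X_L = ωL = 67.9 Ω
X_C = 1/(ωC) = 269 Ω
Net reactance X = X_L − X_C = -201 Ω
Z = 187 − j201 Ω
|Z| = √(187² + 201²) = 274 Ω
∠Z = arctan(-201/187) = -47.1°

-47.1°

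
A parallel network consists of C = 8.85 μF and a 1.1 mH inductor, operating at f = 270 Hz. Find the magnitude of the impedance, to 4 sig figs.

ω = 2πf = 1696 rad/s
X_L = ωL = 1.866 Ω
X_C = 1/(ωC) = 66.61 Ω
Parallel: admittances add. Y = 1/(jωL) + jωC
Y = (0 − j0.5209) S
|Y| = 0.5209 S → |Z| = 1/|Y| = 1.920 Ω, ∠Z = −∠Y = 90.00°

1.920 Ω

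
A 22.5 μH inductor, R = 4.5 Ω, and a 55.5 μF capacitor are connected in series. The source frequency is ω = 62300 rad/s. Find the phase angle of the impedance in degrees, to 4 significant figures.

X_L = ωL = 1.402 Ω
X_C = 1/(ωC) = 0.2892 Ω
Net reactance X = X_L − X_C = 1.113 Ω
Z = 4.500 + j1.113 Ω
|Z| = √(4.500² + 1.113²) = 4.635 Ω
∠Z = arctan(1.113/4.500) = 13.89°

13.89°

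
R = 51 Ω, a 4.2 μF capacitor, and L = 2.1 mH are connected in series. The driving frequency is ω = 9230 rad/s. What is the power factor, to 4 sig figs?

0.9922

X_L = ωL = 19.38 Ω
X_C = 1/(ωC) = 25.80 Ω
Net reactance X = X_L − X_C = -6.413 Ω
Z = 51.00 − j6.413 Ω
|Z| = √(51.00² + 6.413²) = 51.40 Ω
∠Z = arctan(-6.413/51.00) = -7.167°
cos φ = cos(-7.167°) = 0.9922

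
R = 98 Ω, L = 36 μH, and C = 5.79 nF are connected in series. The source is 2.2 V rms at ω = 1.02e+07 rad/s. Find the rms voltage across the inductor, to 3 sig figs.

2.22 V

X_L = ωL = 367 Ω
X_C = 1/(ωC) = 16.9 Ω
Net reactance X = X_L − X_C = 350 Ω
Z = 98.0 + j350 Ω
|Z| = √(98.0² + 350²) = 364 Ω
I = V/|Z| = 6.05 mA
V_L = I·|Z_L| = 0.00605 × 367 = 2.22 V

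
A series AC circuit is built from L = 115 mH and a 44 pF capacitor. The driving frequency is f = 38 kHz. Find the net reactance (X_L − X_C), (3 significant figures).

ω = 2πf = 238800 rad/s
X_L = ωL = 27500 Ω
X_C = 1/(ωC) = 95200 Ω
X = 27500 − 95200 = -67700 Ω

-67700 Ω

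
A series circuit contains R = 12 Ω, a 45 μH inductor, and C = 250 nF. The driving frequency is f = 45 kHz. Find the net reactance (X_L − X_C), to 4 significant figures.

-1.424 Ω

ω = 2πf = 282700 rad/s
X_L = ωL = 12.72 Ω
X_C = 1/(ωC) = 14.15 Ω
X = 12.72 − 14.15 = -1.424 Ω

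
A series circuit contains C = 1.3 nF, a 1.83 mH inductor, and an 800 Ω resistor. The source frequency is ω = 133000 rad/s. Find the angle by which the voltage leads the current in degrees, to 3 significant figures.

-81.8°

X_L = ωL = 243 Ω
X_C = 1/(ωC) = 5780 Ω
Net reactance X = X_L − X_C = -5540 Ω
Z = 800 − j5540 Ω
|Z| = √(800² + 5540²) = 5600 Ω
∠Z = arctan(-5540/800) = -81.8°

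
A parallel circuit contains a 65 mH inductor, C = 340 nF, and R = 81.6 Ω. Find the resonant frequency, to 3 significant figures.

1.07 kHz

ω₀ = 1/√(LC) = 1/√(0.065 × 3.4e-07) = 6727 rad/s
f₀ = ω₀/(2π) = 1.07 kHz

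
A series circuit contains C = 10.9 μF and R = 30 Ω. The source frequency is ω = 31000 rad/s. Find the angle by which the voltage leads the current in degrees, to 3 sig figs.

X_C = 1/(ωC) = 2.96 Ω
Z = 30.0 − j2.96 Ω
|Z| = √(30.0² + 2.96²) = 30.1 Ω
∠Z = arctan(-2.96/30.0) = -5.63°

-5.63°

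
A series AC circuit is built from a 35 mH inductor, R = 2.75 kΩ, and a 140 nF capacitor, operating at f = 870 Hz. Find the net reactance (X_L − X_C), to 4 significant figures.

ω = 2πf = 5466 rad/s
X_L = ωL = 191.3 Ω
X_C = 1/(ωC) = 1307 Ω
X = 191.3 − 1307 = -1115 Ω

-1115 Ω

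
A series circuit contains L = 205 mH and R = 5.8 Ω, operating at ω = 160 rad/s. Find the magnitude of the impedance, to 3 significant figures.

33.3 Ω

X_L = ωL = 32.8 Ω
Z = 5.80 + j32.8 Ω
|Z| = √(5.80² + 32.8²) = 33.3 Ω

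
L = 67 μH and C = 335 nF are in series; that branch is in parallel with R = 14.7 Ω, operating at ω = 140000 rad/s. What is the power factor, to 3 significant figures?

X_L = ωL = 9.38 Ω
X_C = 1/(ωC) = 21.3 Ω
Branch 1: Z₁ = R = 14.7 Ω
Branch 2 (series LC): Z₂ = j(X_L − X_C) = −j11.9 Ω
Parallel: Z = Z₁Z₂/(Z₁+Z₂), |Z| = 9.27 Ω, ∠Z = -50.9°
cos φ = cos(-50.9°) = 0.631

0.631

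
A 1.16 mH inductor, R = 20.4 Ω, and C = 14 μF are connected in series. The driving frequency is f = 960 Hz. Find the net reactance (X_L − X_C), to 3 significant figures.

-4.84 Ω

ω = 2πf = 6032 rad/s
X_L = ωL = 7.00 Ω
X_C = 1/(ωC) = 11.8 Ω
X = 7.00 − 11.8 = -4.84 Ω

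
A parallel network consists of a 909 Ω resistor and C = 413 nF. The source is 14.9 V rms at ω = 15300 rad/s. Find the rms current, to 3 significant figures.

X_C = 1/(ωC) = 158 Ω
Parallel: admittances add. Y = 1/R + jωC
Y = (0.00110 + j0.00632) S
|Y| = 0.00641 S → |Z| = 1/|Y| = 156 Ω, ∠Z = −∠Y = -80.1°
I = V/|Z| = 14.9/156 = 95.6 mA

95.6 mA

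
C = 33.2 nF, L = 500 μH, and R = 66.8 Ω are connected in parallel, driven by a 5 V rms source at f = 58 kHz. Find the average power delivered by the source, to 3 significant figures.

ω = 2πf = 364400 rad/s
X_L = ωL = 182 Ω
X_C = 1/(ωC) = 82.7 Ω
Parallel: admittances add. Y = 1/R + 1/(jωL) + jωC
Y = (0.0150 + j0.00661) S
|Y| = 0.0164 S → |Z| = 1/|Y| = 61.1 Ω, ∠Z = −∠Y = -23.8°
I = V/|Z| = 81.8 mA
P = VI cos φ = 5 × 0.0818 × cos(-23.8°) = 374 mW

374 mW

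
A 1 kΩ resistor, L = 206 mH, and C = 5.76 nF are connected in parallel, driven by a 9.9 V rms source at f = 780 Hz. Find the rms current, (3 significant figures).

ω = 2πf = 4901 rad/s
X_L = ωL = 1010 Ω
X_C = 1/(ωC) = 35400 Ω
Parallel: admittances add. Y = 1/R + 1/(jωL) + jωC
Y = (0.00100 − j0.000962) S
|Y| = 0.00139 S → |Z| = 1/|Y| = 721 Ω, ∠Z = −∠Y = 43.9°
I = V/|Z| = 9.9/721 = 13.7 mA

13.7 mA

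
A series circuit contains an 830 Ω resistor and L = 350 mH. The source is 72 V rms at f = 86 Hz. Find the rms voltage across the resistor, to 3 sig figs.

70.2 V

ω = 2πf = 540.4 rad/s
X_L = ωL = 189 Ω
Z = 830 + j189 Ω
|Z| = √(830² + 189²) = 851 Ω
I = V/|Z| = 84.6 mA
V_R = I·|Z_R| = 0.0846 × 830 = 70.2 V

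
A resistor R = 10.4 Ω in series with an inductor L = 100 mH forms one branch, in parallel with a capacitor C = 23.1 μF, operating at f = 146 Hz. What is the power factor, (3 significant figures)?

ω = 2πf = 917.3 rad/s
X_L = ωL = 91.7 Ω
X_C = 1/(ωC) = 47.2 Ω
Branch 1 (R+jX_L): Z₁ = 10.4 + j91.7 Ω, |Z₁| = 92.3 Ω
Branch 2 (−jX_C): Z₂ = −j47.2 Ω
Parallel: Z = Z₁Z₂/(Z₁+Z₂), |Z| = 95.2 Ω, ∠Z = -83.3°
cos φ = cos(-83.3°) = 0.116

0.116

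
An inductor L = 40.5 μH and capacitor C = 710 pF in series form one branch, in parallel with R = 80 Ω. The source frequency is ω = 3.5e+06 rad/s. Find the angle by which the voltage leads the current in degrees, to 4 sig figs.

X_L = ωL = 141.8 Ω
X_C = 1/(ωC) = 402.4 Ω
Branch 1: Z₁ = R = 80.00 Ω
Branch 2 (series LC): Z₂ = j(X_L − X_C) = −j260.7 Ω
Parallel: Z = Z₁Z₂/(Z₁+Z₂), |Z| = 76.48 Ω, ∠Z = -17.06°

-17.06°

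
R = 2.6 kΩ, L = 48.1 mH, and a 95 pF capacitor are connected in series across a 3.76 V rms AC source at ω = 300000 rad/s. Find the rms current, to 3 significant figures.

181 μA

X_L = ωL = 14400 Ω
X_C = 1/(ωC) = 35100 Ω
Net reactance X = X_L − X_C = -20700 Ω
Z = 2600 − j20700 Ω
|Z| = √(2600² + 20700²) = 20800 Ω
I = V/|Z| = 3.76/20800 = 181 μA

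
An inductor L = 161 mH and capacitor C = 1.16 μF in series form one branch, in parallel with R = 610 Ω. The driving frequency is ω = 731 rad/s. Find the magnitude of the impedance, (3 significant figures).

X_L = ωL = 118 Ω
X_C = 1/(ωC) = 1180 Ω
Branch 1: Z₁ = R = 610 Ω
Branch 2 (series LC): Z₂ = j(X_L − X_C) = −j1060 Ω
Parallel: Z = Z₁Z₂/(Z₁+Z₂), |Z| = 529 Ω, ∠Z = -29.9°

529 Ω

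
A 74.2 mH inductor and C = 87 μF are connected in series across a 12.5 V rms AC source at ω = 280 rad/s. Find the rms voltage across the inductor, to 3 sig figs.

12.8 V

X_L = ωL = 20.8 Ω
X_C = 1/(ωC) = 41.1 Ω
Net reactance X = X_L − X_C = -20.3 Ω
Z = − j20.3 Ω
|Z| = √(0² + 20.3²) = 20.3 Ω
I = V/|Z| = 617 mA
V_L = I·|Z_L| = 0.617 × 20.8 = 12.8 V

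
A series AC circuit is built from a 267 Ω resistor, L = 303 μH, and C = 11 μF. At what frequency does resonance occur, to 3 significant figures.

2.76 kHz

ω₀ = 1/√(LC) = 1/√(0.000303 × 1.1e-05) = 17320 rad/s
f₀ = ω₀/(2π) = 2.76 kHz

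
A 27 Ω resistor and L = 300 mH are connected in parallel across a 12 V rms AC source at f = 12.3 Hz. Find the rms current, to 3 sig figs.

ω = 2πf = 77.28 rad/s
X_L = ωL = 23.2 Ω
Parallel: admittances add. Y = 1/R + 1/(jωL)
Y = (0.0370 − j0.0431) S
|Y| = 0.0569 S → |Z| = 1/|Y| = 17.6 Ω, ∠Z = −∠Y = 49.3°
I = V/|Z| = 12/17.6 = 682 mA

682 mA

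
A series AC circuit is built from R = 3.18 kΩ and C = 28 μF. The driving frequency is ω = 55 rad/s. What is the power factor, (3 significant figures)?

0.980

X_C = 1/(ωC) = 649 Ω
Z = 3180 − j649 Ω
|Z| = √(3180² + 649²) = 3250 Ω
∠Z = arctan(-649/3180) = -11.5°
cos φ = cos(-11.5°) = 0.980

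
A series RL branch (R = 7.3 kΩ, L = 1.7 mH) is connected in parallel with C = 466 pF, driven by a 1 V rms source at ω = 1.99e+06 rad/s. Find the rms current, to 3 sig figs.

882 μA

X_L = ωL = 3380 Ω
X_C = 1/(ωC) = 1080 Ω
Branch 1 (R+jX_L): Z₁ = 7300 + j3380 Ω, |Z₁| = 8050 Ω
Branch 2 (−jX_C): Z₂ = −j1080 Ω
Parallel: Z = Z₁Z₂/(Z₁+Z₂), |Z| = 1130 Ω, ∠Z = -82.7°
I = V/|Z| = 1/1130 = 882 μA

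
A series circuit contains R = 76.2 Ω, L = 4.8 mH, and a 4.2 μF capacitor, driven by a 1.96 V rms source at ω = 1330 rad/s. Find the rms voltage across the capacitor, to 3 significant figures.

X_L = ωL = 6.38 Ω
X_C = 1/(ωC) = 179 Ω
Net reactance X = X_L − X_C = -173 Ω
Z = 76.2 − j173 Ω
|Z| = √(76.2² + 173²) = 189 Ω
I = V/|Z| = 10.4 mA
V_C = I·|Z_C| = 0.0104 × 179 = 1.86 V

1.86 V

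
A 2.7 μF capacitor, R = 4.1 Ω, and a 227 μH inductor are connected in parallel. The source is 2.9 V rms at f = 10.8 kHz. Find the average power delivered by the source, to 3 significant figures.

ω = 2πf = 67860 rad/s
X_L = ωL = 15.4 Ω
X_C = 1/(ωC) = 5.46 Ω
Parallel: admittances add. Y = 1/R + 1/(jωL) + jωC
Y = (0.244 + j0.118) S
|Y| = 0.271 S → |Z| = 1/|Y| = 3.69 Ω, ∠Z = −∠Y = -25.9°
I = V/|Z| = 786 mA
P = VI cos φ = 2.9 × 0.786 × cos(-25.9°) = 2.05 W

2.05 W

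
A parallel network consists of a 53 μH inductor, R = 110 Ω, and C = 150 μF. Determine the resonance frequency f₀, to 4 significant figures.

ω₀ = 1/√(LC) = 1/√(5.3e-05 × 0.00015) = 11220 rad/s
f₀ = ω₀/(2π) = 1.785 kHz

1.785 kHz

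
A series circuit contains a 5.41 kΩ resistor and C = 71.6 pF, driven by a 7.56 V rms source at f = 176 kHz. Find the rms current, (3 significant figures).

ω = 2πf = 1.106e+06 rad/s
X_C = 1/(ωC) = 12600 Ω
Z = 5410 − j12600 Ω
|Z| = √(5410² + 12600²) = 13700 Ω
I = V/|Z| = 7.56/13700 = 550 μA

550 μA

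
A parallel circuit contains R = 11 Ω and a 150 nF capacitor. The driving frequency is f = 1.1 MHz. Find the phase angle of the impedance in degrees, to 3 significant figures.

ω = 2πf = 6.912e+06 rad/s
X_C = 1/(ωC) = 0.965 Ω
Parallel: admittances add. Y = 1/R + jωC
Y = (0.0909 + j1.04) S
|Y| = 1.04 S → |Z| = 1/|Y| = 0.961 Ω, ∠Z = −∠Y = -85.0°

-85.0°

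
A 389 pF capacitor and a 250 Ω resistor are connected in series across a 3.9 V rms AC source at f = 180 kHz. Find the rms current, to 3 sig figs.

ω = 2πf = 1.131e+06 rad/s
X_C = 1/(ωC) = 2270 Ω
Z = 250 − j2270 Ω
|Z| = √(250² + 2270²) = 2290 Ω
I = V/|Z| = 3.9/2290 = 1.71 mA

1.71 mA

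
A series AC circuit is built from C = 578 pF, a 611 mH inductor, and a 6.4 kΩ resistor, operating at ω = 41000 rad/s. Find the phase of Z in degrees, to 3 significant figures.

-69.5°

X_L = ωL = 25100 Ω
X_C = 1/(ωC) = 42200 Ω
Net reactance X = X_L − X_C = -17100 Ω
Z = 6400 − j17100 Ω
|Z| = √(6400² + 17100²) = 18300 Ω
∠Z = arctan(-17100/6400) = -69.5°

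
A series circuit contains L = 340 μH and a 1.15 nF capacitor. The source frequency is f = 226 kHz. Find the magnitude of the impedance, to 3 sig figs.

ω = 2πf = 1.42e+06 rad/s
X_L = ωL = 483 Ω
X_C = 1/(ωC) = 612 Ω
Net reactance X = X_L − X_C = -130 Ω
Z = − j130 Ω
|Z| = √(0² + 130²) = 130 Ω

130 Ω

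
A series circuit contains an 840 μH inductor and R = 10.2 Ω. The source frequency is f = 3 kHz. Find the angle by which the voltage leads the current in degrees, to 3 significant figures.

57.2°

ω = 2πf = 18850 rad/s
X_L = ωL = 15.8 Ω
Z = 10.2 + j15.8 Ω
|Z| = √(10.2² + 15.8²) = 18.8 Ω
∠Z = arctan(15.8/10.2) = 57.2°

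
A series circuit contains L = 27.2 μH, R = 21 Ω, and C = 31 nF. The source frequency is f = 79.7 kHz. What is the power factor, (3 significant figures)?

ω = 2πf = 500800 rad/s
X_L = ωL = 13.6 Ω
X_C = 1/(ωC) = 64.4 Ω
Net reactance X = X_L − X_C = -50.8 Ω
Z = 21.0 − j50.8 Ω
|Z| = √(21.0² + 50.8²) = 55.0 Ω
∠Z = arctan(-50.8/21.0) = -67.5°
cos φ = cos(-67.5°) = 0.382

0.382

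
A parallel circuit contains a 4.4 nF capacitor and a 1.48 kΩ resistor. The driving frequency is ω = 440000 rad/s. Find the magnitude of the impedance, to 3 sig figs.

488 Ω

X_C = 1/(ωC) = 517 Ω
Parallel: admittances add. Y = 1/R + jωC
Y = (0.000676 + j0.00194) S
|Y| = 0.00205 S → |Z| = 1/|Y| = 488 Ω, ∠Z = −∠Y = -70.8°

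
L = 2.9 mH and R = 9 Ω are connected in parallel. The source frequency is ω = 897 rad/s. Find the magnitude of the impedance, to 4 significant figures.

2.499 Ω

X_L = ωL = 2.601 Ω
Parallel: admittances add. Y = 1/R + 1/(jωL)
Y = (0.1111 − j0.3844) S
|Y| = 0.4002 S → |Z| = 1/|Y| = 2.499 Ω, ∠Z = −∠Y = 73.88°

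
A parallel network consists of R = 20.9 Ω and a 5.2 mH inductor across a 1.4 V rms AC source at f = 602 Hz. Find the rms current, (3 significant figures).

ω = 2πf = 3782 rad/s
X_L = ωL = 19.7 Ω
Parallel: admittances add. Y = 1/R + 1/(jωL)
Y = (0.0478 − j0.0508) S
|Y| = 0.0698 S → |Z| = 1/|Y| = 14.3 Ω, ∠Z = −∠Y = 46.7°
I = V/|Z| = 1.4/14.3 = 97.7 mA

97.7 mA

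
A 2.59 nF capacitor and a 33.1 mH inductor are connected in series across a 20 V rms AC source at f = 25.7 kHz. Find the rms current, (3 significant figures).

6.77 mA

ω = 2πf = 161500 rad/s
X_L = ωL = 5340 Ω
X_C = 1/(ωC) = 2390 Ω
Net reactance X = X_L − X_C = 2950 Ω
Z = j2950 Ω
|Z| = √(0² + 2950²) = 2950 Ω
I = V/|Z| = 20/2950 = 6.77 mA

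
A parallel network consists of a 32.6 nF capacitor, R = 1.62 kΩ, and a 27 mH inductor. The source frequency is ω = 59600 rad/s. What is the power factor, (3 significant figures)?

X_L = ωL = 1610 Ω
X_C = 1/(ωC) = 515 Ω
Parallel: admittances add. Y = 1/R + 1/(jωL) + jωC
Y = (0.000617 + j0.00132) S
|Y| = 0.00146 S → |Z| = 1/|Y| = 686 Ω, ∠Z = −∠Y = -65.0°
cos φ = cos(-65.0°) = 0.423

0.423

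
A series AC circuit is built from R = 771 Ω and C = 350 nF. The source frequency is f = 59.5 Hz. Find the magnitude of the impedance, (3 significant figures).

7680 Ω

ω = 2πf = 373.8 rad/s
X_C = 1/(ωC) = 7640 Ω
Z = 771 − j7640 Ω
|Z| = √(771² + 7640²) = 7680 Ω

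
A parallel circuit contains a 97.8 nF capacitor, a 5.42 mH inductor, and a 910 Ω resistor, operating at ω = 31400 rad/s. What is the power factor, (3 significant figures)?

0.365

X_L = ωL = 170 Ω
X_C = 1/(ωC) = 326 Ω
Parallel: admittances add. Y = 1/R + 1/(jωL) + jωC
Y = (0.00110 − j0.00280) S
|Y| = 0.00301 S → |Z| = 1/|Y| = 332 Ω, ∠Z = −∠Y = 68.6°
cos φ = cos(68.6°) = 0.365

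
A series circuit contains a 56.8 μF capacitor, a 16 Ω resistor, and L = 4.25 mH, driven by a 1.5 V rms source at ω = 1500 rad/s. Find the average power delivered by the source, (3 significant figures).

X_L = ωL = 6.38 Ω
X_C = 1/(ωC) = 11.7 Ω
Net reactance X = X_L − X_C = -5.36 Ω
Z = 16.0 − j5.36 Ω
|Z| = √(16.0² + 5.36²) = 16.9 Ω
∠Z = arctan(-5.36/16.0) = -18.5°
I = V/|Z| = 88.9 mA
P = VI cos φ = 1.5 × 0.0889 × cos(-18.5°) = 126 mW

126 mW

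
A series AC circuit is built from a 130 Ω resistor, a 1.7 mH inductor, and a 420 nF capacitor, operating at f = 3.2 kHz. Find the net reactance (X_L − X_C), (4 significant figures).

-84.24 Ω

ω = 2πf = 20110 rad/s
X_L = ωL = 34.18 Ω
X_C = 1/(ωC) = 118.4 Ω
X = 34.18 − 118.4 = -84.24 Ω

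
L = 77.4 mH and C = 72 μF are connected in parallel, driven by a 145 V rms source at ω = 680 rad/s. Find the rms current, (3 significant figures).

4.34 A

X_L = ωL = 52.6 Ω
X_C = 1/(ωC) = 20.4 Ω
Parallel: admittances add. Y = 1/(jωL) + jωC
Y = (0 + j0.0300) S
|Y| = 0.0300 S → |Z| = 1/|Y| = 33.4 Ω, ∠Z = −∠Y = -90.0°
I = V/|Z| = 145/33.4 = 4.34 A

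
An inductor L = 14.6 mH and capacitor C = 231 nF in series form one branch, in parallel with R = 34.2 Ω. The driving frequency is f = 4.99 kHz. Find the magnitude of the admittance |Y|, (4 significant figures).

ω = 2πf = 31350 rad/s
X_L = ωL = 457.8 Ω
X_C = 1/(ωC) = 138.1 Ω
Branch 1: Z₁ = R = 34.20 Ω
Branch 2 (series LC): Z₂ = j(X_L − X_C) = j319.7 Ω
Parallel: Z = Z₁Z₂/(Z₁+Z₂), |Z| = 34.01 Ω, ∠Z = 6.106°
|Y| = 1/|Z| = 29.41 mS

29.41 mS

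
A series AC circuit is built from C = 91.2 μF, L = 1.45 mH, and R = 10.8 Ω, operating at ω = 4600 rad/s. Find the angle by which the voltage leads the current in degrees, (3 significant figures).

X_L = ωL = 6.67 Ω
X_C = 1/(ωC) = 2.38 Ω
Net reactance X = X_L − X_C = 4.29 Ω
Z = 10.8 + j4.29 Ω
|Z| = √(10.8² + 4.29²) = 11.6 Ω
∠Z = arctan(4.29/10.8) = 21.6°

21.6°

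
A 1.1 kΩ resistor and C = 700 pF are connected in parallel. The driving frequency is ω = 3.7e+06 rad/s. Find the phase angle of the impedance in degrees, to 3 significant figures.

-70.7°

X_C = 1/(ωC) = 386 Ω
Parallel: admittances add. Y = 1/R + jωC
Y = (0.000909 + j0.00259) S
|Y| = 0.00274 S → |Z| = 1/|Y| = 364 Ω, ∠Z = −∠Y = -70.7°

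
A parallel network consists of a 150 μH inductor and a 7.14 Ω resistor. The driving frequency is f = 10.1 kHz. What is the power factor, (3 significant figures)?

ω = 2πf = 63460 rad/s
X_L = ωL = 9.52 Ω
Parallel: admittances add. Y = 1/R + 1/(jωL)
Y = (0.140 − j0.105) S
|Y| = 0.175 S → |Z| = 1/|Y| = 5.71 Ω, ∠Z = −∠Y = 36.9°
cos φ = cos(36.9°) = 0.800

0.800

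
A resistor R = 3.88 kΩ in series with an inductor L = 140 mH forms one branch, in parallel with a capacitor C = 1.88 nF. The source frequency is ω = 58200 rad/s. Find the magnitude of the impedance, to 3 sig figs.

X_L = ωL = 8150 Ω
X_C = 1/(ωC) = 9140 Ω
Branch 1 (R+jX_L): Z₁ = 3880 + j8150 Ω, |Z₁| = 9020 Ω
Branch 2 (−jX_C): Z₂ = −j9140 Ω
Parallel: Z = Z₁Z₂/(Z₁+Z₂), |Z| = 20600 Ω, ∠Z = -11.1°

20600 Ω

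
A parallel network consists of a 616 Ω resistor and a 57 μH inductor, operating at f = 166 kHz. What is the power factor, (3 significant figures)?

0.0961

ω = 2πf = 1.043e+06 rad/s
X_L = ωL = 59.5 Ω
Parallel: admittances add. Y = 1/R + 1/(jωL)
Y = (0.00162 − j0.0168) S
|Y| = 0.0169 S → |Z| = 1/|Y| = 59.2 Ω, ∠Z = −∠Y = 84.5°
cos φ = cos(84.5°) = 0.0961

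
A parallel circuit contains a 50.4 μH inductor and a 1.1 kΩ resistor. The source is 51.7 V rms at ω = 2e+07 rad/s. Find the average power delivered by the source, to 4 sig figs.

2.430 W

X_L = ωL = 1008 Ω
Parallel: admittances add. Y = 1/R + 1/(jωL)
Y = (0.0009091 − j0.0009921) S
|Y| = 0.001346 S → |Z| = 1/|Y| = 743.2 Ω, ∠Z = −∠Y = 47.50°
I = V/|Z| = 69.57 mA
P = VI cos φ = 51.7 × 0.06957 × cos(47.50°) = 2.430 W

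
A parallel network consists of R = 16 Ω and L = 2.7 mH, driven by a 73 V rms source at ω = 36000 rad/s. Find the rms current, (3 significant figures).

X_L = ωL = 97.2 Ω
Parallel: admittances add. Y = 1/R + 1/(jωL)
Y = (0.0625 − j0.0103) S
|Y| = 0.0633 S → |Z| = 1/|Y| = 15.8 Ω, ∠Z = −∠Y = 9.35°
I = V/|Z| = 73/15.8 = 4.62 A

4.62 A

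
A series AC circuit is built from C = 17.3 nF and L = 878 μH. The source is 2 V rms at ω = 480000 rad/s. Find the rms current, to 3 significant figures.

X_L = ωL = 421 Ω
X_C = 1/(ωC) = 120 Ω
Net reactance X = X_L − X_C = 301 Ω
Z = j301 Ω
|Z| = √(0² + 301²) = 301 Ω
I = V/|Z| = 2/301 = 6.64 mA

6.64 mA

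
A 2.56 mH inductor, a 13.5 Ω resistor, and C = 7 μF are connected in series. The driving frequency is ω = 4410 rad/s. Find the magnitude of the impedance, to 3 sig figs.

25.1 Ω

X_L = ωL = 11.3 Ω
X_C = 1/(ωC) = 32.4 Ω
Net reactance X = X_L − X_C = -21.1 Ω
Z = 13.5 − j21.1 Ω
|Z| = √(13.5² + 21.1²) = 25.1 Ω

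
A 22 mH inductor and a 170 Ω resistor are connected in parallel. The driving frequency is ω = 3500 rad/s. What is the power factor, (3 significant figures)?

X_L = ωL = 77.0 Ω
Parallel: admittances add. Y = 1/R + 1/(jωL)
Y = (0.00588 − j0.0130) S
|Y| = 0.0143 S → |Z| = 1/|Y| = 70.1 Ω, ∠Z = −∠Y = 65.6°
cos φ = cos(65.6°) = 0.413

0.413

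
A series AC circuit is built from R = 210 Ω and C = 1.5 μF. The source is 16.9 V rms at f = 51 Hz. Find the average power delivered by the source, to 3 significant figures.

ω = 2πf = 320.4 rad/s
X_C = 1/(ωC) = 2080 Ω
Z = 210 − j2080 Ω
|Z| = √(210² + 2080²) = 2090 Ω
∠Z = arctan(-2080/210) = -84.2°
I = V/|Z| = 8.08 mA
P = VI cos φ = 16.9 × 0.00808 × cos(-84.2°) = 13.7 mW

13.7 mW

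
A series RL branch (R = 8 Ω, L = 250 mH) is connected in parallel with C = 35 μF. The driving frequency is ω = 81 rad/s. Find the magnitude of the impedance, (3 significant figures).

X_L = ωL = 20.2 Ω
X_C = 1/(ωC) = 353 Ω
Branch 1 (R+jX_L): Z₁ = 8.00 + j20.2 Ω, |Z₁| = 21.8 Ω
Branch 2 (−jX_C): Z₂ = −j353 Ω
Parallel: Z = Z₁Z₂/(Z₁+Z₂), |Z| = 23.1 Ω, ∠Z = 67.1°

23.1 Ω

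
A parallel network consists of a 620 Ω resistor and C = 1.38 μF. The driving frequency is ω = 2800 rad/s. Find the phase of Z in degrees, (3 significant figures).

X_C = 1/(ωC) = 259 Ω
Parallel: admittances add. Y = 1/R + jωC
Y = (0.00161 + j0.00386) S
|Y| = 0.00419 S → |Z| = 1/|Y| = 239 Ω, ∠Z = −∠Y = -67.3°

-67.3°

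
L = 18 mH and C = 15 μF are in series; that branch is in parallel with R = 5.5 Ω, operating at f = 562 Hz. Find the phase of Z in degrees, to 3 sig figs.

ω = 2πf = 3531 rad/s
X_L = ωL = 63.6 Ω
X_C = 1/(ωC) = 18.9 Ω
Branch 1: Z₁ = R = 5.50 Ω
Branch 2 (series LC): Z₂ = j(X_L − X_C) = j44.7 Ω
Parallel: Z = Z₁Z₂/(Z₁+Z₂), |Z| = 5.46 Ω, ∠Z = 7.02°

7.02°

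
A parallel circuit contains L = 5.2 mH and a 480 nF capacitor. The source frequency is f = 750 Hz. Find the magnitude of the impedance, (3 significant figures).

25.9 Ω

ω = 2πf = 4712 rad/s
X_L = ωL = 24.5 Ω
X_C = 1/(ωC) = 442 Ω
Parallel: admittances add. Y = 1/(jωL) + jωC
Y = (0 − j0.0385) S
|Y| = 0.0385 S → |Z| = 1/|Y| = 25.9 Ω, ∠Z = −∠Y = 90.0°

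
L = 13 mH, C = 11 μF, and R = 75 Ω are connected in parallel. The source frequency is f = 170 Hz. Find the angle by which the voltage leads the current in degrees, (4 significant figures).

ω = 2πf = 1068 rad/s
X_L = ωL = 13.89 Ω
X_C = 1/(ωC) = 85.11 Ω
Parallel: admittances add. Y = 1/R + 1/(jωL) + jωC
Y = (0.01333 − j0.06027) S
|Y| = 0.06172 S → |Z| = 1/|Y| = 16.20 Ω, ∠Z = −∠Y = 77.52°

77.52°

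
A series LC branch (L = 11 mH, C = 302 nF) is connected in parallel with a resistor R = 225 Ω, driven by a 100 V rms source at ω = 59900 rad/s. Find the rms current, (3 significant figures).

X_L = ωL = 659 Ω
X_C = 1/(ωC) = 55.3 Ω
Branch 1: Z₁ = R = 225 Ω
Branch 2 (series LC): Z₂ = j(X_L − X_C) = j604 Ω
Parallel: Z = Z₁Z₂/(Z₁+Z₂), |Z| = 211 Ω, ∠Z = 20.4°
I = V/|Z| = 100/211 = 474 mA

474 mA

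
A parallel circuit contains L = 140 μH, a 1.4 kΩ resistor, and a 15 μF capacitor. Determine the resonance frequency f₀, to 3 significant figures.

3.47 kHz

ω₀ = 1/√(LC) = 1/√(0.00014 × 1.5e-05) = 21820 rad/s
f₀ = ω₀/(2π) = 3.47 kHz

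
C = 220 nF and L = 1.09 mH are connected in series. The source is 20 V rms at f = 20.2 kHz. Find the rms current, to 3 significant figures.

ω = 2πf = 126900 rad/s
X_L = ωL = 138 Ω
X_C = 1/(ωC) = 35.8 Ω
Net reactance X = X_L − X_C = 103 Ω
Z = j103 Ω
|Z| = √(0² + 103²) = 103 Ω
I = V/|Z| = 20/103 = 195 mA

195 mA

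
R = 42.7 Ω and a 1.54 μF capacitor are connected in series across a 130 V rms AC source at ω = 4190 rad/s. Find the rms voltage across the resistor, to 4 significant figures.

34.53 V

X_C = 1/(ωC) = 155.0 Ω
Z = 42.70 − j155.0 Ω
|Z| = √(42.70² + 155.0²) = 160.8 Ω
I = V/|Z| = 808.7 mA
V_R = I·|Z_R| = 0.8087 × 42.70 = 34.53 V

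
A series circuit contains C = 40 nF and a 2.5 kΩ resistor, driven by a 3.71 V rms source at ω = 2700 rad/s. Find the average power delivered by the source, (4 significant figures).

X_C = 1/(ωC) = 9259 Ω
Z = 2500 − j9259 Ω
|Z| = √(2500² + 9259²) = 9591 Ω
∠Z = arctan(-9259/2500) = -74.89°
I = V/|Z| = 386.8 μA
P = VI cos φ = 3.71 × 0.0003868 × cos(-74.89°) = 374.1 μW

374.1 μW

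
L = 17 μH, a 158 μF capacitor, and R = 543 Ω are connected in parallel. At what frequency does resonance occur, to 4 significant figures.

3.071 kHz

ω₀ = 1/√(LC) = 1/√(1.7e-05 × 0.000158) = 19300 rad/s
f₀ = ω₀/(2π) = 3.071 kHz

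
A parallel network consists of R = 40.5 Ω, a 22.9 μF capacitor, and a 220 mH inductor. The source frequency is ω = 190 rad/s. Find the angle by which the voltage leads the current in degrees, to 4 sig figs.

X_L = ωL = 41.80 Ω
X_C = 1/(ωC) = 229.8 Ω
Parallel: admittances add. Y = 1/R + 1/(jωL) + jωC
Y = (0.02469 − j0.01957) S
|Y| = 0.03151 S → |Z| = 1/|Y| = 31.74 Ω, ∠Z = −∠Y = 38.40°

38.40°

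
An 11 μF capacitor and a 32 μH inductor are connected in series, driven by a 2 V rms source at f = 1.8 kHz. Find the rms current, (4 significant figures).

ω = 2πf = 11310 rad/s
X_L = ωL = 0.3619 Ω
X_C = 1/(ωC) = 8.038 Ω
Net reactance X = X_L − X_C = -7.676 Ω
Z = − j7.676 Ω
|Z| = √(0² + 7.676²) = 7.676 Ω
I = V/|Z| = 2/7.676 = 260.5 mA

260.5 mA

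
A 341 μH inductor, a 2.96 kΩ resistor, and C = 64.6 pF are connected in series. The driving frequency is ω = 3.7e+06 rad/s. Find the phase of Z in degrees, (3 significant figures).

X_L = ωL = 1260 Ω
X_C = 1/(ωC) = 4180 Ω
Net reactance X = X_L − X_C = -2920 Ω
Z = 2960 − j2920 Ω
|Z| = √(2960² + 2920²) = 4160 Ω
∠Z = arctan(-2920/2960) = -44.6°

-44.6°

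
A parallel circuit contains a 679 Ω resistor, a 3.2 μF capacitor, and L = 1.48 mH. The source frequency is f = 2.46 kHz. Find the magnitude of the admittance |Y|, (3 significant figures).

5.93 mS

ω = 2πf = 15460 rad/s
X_L = ωL = 22.9 Ω
X_C = 1/(ωC) = 20.2 Ω
Parallel: admittances add. Y = 1/R + 1/(jωL) + jωC
Y = (0.00147 + j0.00575) S
|Y| = 0.00593 S → |Z| = 1/|Y| = 169 Ω, ∠Z = −∠Y = -75.6°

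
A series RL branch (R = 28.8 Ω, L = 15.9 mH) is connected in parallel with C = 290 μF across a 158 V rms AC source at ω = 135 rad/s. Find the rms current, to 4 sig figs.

7.948 A

X_L = ωL = 2.147 Ω
X_C = 1/(ωC) = 25.54 Ω
Branch 1 (R+jX_L): Z₁ = 28.80 + j2.147 Ω, |Z₁| = 28.88 Ω
Branch 2 (−jX_C): Z₂ = −j25.54 Ω
Parallel: Z = Z₁Z₂/(Z₁+Z₂), |Z| = 19.88 Ω, ∠Z = -46.65°
I = V/|Z| = 158/19.88 = 7.948 A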